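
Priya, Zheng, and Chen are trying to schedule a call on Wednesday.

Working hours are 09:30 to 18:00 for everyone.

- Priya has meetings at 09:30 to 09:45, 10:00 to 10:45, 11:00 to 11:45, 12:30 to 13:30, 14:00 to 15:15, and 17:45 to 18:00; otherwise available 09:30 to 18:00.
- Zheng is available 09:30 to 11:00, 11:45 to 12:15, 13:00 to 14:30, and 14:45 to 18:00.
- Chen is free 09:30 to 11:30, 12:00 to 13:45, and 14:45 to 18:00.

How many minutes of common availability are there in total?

210 minutes

Priya free within 09:30–18:00: 09:45–10:00, 10:45–11:00, 11:45–12:30, 13:30–14:00, 15:15–17:45.
Priya ∩ Zheng: 09:45–10:00, 10:45–11:00, 11:45–12:15, 13:30–14:00, 15:15–17:45.
Priya ∩ Zheng ∩ Chen: 09:45–10:00, 10:45–11:00, 12:00–12:15, 13:30–13:45, 15:15–17:45.
Total common minutes: 15 + 15 + 15 + 15 + 150 = 210.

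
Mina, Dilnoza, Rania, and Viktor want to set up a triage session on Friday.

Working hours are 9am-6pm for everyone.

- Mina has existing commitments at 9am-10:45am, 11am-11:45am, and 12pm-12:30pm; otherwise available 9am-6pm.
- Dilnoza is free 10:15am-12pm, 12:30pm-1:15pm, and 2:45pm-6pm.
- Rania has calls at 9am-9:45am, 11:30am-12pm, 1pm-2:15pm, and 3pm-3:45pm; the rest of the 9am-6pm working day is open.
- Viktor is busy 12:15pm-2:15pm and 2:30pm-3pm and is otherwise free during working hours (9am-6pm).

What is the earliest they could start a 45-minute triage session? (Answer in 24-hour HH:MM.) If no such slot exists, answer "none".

Mina free within 09:00–18:00: 10:45–11:00, 11:45–12:00, 12:30–18:00.
Rania free within 09:00–18:00: 09:45–11:30, 12:00–13:00, 14:15–15:00, 15:45–18:00.
Viktor free within 09:00–18:00: 09:00–12:15, 14:15–14:30, 15:00–18:00.
Mina ∩ Dilnoza: 10:45–11:00, 11:45–12:00, 12:30–13:15, 14:45–18:00.
Mina ∩ Dilnoza ∩ Rania: 10:45–11:00, 12:30–13:00, 14:45–15:00, 15:45–18:00.
Mina ∩ Dilnoza ∩ Rania ∩ Viktor: 10:45–11:00, 15:45–18:00.
Windows ≥ 45 min: 15:45–18:00.
Earliest such window starts at 15:45.

15:45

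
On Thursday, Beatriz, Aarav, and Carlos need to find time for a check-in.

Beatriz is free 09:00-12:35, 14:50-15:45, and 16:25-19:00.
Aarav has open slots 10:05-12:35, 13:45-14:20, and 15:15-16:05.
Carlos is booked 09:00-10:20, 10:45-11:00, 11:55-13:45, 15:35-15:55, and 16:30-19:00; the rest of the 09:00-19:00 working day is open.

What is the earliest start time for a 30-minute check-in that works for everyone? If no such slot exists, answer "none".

11:00

Carlos free within 09:00–19:00: 10:20–10:45, 11:00–11:55, 13:45–15:35, 15:55–16:30.
Beatriz ∩ Aarav: 10:05–12:35, 15:15–15:45.
Beatriz ∩ Aarav ∩ Carlos: 10:20–10:45, 11:00–11:55, 15:15–15:35.
Windows ≥ 30 min: 11:00–11:55.
Earliest such window starts at 11:00.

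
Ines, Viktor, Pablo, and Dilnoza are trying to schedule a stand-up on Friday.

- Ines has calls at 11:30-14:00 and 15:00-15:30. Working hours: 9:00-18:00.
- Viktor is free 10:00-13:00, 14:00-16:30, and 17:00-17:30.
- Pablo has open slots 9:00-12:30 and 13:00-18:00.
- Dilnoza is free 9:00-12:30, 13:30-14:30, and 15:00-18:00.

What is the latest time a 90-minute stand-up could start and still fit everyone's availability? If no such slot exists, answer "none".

10:00

Ines free within 09:00–18:00: 09:00–11:30, 14:00–15:00, 15:30–18:00.
Ines ∩ Viktor: 10:00–11:30, 14:00–15:00, 15:30–16:30, 17:00–17:30.
Ines ∩ Viktor ∩ Pablo: 10:00–11:30, 14:00–15:00, 15:30–16:30, 17:00–17:30.
Ines ∩ Viktor ∩ Pablo ∩ Dilnoza: 10:00–11:30, 14:00–14:30, 15:30–16:30, 17:00–17:30.
Windows ≥ 90 min: 10:00–11:30.
Latest start in the last window 10:00–11:30 is 11:30 − 90 min = 10:00.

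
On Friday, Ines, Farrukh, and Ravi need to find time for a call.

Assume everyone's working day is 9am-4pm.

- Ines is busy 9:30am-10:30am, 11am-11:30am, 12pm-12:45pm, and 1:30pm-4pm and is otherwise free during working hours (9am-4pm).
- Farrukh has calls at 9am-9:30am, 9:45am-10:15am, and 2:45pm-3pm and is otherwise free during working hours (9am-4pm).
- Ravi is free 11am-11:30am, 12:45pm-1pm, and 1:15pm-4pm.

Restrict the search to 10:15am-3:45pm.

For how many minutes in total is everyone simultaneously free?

30 minutes

Ines free within 09:00–16:00: 09:00–09:30, 10:30–11:00, 11:30–12:00, 12:45–13:30.
Farrukh free within 09:00–16:00: 09:30–09:45, 10:15–14:45, 15:00–16:00.
Ines ∩ Farrukh: 10:30–11:00, 11:30–12:00, 12:45–13:30.
Ines ∩ Farrukh ∩ Ravi: 12:45–13:00, 13:15–13:30.
Restricted to 10:15–15:45: 12:45–13:00, 13:15–13:30.
Total common minutes: 15 + 15 = 30.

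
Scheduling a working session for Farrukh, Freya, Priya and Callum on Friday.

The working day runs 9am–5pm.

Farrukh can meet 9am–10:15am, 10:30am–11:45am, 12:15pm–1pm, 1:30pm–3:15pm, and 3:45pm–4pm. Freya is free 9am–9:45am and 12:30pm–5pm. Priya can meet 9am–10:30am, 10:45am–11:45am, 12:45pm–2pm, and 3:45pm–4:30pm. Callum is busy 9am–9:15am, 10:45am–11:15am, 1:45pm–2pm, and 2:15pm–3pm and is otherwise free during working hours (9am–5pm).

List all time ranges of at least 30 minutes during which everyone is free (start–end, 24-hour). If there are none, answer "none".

Callum free within 09:00–17:00: 09:15–10:45, 11:15–13:45, 14:00–14:15, 15:00–17:00.
Farrukh ∩ Freya: 09:00–09:45, 12:30–13:00, 13:30–15:15, 15:45–16:00.
Farrukh ∩ Freya ∩ Priya: 09:00–09:45, 12:45–13:00, 13:30–14:00, 15:45–16:00.
Farrukh ∩ Freya ∩ Priya ∩ Callum: 09:15–09:45, 12:45–13:00, 13:30–13:45, 15:45–16:00.
Windows ≥ 30 min: 09:15–09:45.

09:15–09:45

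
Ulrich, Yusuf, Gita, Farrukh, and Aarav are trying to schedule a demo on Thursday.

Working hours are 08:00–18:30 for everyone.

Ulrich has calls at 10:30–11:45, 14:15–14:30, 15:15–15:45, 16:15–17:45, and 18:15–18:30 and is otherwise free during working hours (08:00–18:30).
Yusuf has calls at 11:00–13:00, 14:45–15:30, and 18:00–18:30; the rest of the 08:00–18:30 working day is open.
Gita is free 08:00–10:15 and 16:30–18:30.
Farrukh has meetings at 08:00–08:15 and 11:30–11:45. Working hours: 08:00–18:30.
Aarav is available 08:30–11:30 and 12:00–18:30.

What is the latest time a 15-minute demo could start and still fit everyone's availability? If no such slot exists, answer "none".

Ulrich free within 08:00–18:30: 08:00–10:30, 11:45–14:15, 14:30–15:15, 15:45–16:15, 17:45–18:15.
Yusuf free within 08:00–18:30: 08:00–11:00, 13:00–14:45, 15:30–18:00.
Farrukh free within 08:00–18:30: 08:15–11:30, 11:45–18:30.
Ulrich ∩ Yusuf: 08:00–10:30, 13:00–14:15, 14:30–14:45, 15:45–16:15, 17:45–18:00.
Ulrich ∩ Yusuf ∩ Gita: 08:00–10:15, 17:45–18:00.
Ulrich ∩ Yusuf ∩ Gita ∩ Farrukh: 08:15–10:15, 17:45–18:00.
Ulrich ∩ Yusuf ∩ Gita ∩ Farrukh ∩ Aarav: 08:30–10:15, 17:45–18:00.
Windows ≥ 15 min: 08:30–10:15, 17:45–18:00.
Latest start in the last window 17:45–18:00 is 18:00 − 15 min = 17:45.

17:45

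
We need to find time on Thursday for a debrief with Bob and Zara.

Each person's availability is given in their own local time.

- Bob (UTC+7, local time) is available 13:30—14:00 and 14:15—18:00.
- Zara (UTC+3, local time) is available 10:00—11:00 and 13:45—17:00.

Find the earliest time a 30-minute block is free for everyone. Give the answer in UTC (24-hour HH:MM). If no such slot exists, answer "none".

Bob → UTC: 06:30–07:00, 07:15–11:00.
Zara → UTC: 07:00–08:00, 10:45–14:00.
Bob ∩ Zara: 07:15–08:00, 10:45–11:00.
Windows ≥ 30 min: 07:15–08:00.
Earliest such window starts at 07:15.

07:15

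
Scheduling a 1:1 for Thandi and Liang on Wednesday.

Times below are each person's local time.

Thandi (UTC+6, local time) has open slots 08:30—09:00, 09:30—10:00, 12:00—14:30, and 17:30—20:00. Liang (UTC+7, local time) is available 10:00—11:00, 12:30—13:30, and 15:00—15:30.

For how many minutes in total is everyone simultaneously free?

90 minutes

Thandi → UTC: 02:30–03:00, 03:30–04:00, 06:00–08:30, 11:30–14:00.
Liang → UTC: 03:00–04:00, 05:30–06:30, 08:00–08:30.
Thandi ∩ Liang: 03:30–04:00, 06:00–06:30, 08:00–08:30.
Total common minutes: 30 + 30 + 30 = 90.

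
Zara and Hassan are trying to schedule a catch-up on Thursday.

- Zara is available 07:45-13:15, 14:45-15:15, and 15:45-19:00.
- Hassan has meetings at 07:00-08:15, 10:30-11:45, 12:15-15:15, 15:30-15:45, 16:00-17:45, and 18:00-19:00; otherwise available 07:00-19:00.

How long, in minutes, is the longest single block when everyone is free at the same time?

135 minutes

Hassan free within 07:00–19:00: 08:15–10:30, 11:45–12:15, 15:15–15:30, 15:45–16:00, 17:45–18:00.
Zara ∩ Hassan: 08:15–10:30, 11:45–12:15, 15:45–16:00, 17:45–18:00.
Common window lengths: 135, 30, 15, 15 min; longest is 135.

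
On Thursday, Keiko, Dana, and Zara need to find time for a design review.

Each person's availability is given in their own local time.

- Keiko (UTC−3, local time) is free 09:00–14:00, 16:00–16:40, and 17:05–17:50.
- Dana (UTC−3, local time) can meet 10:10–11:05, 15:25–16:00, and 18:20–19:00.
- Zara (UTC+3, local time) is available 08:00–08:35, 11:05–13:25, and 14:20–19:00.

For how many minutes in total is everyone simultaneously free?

Keiko → UTC: 12:00–17:00, 19:00–19:40, 20:05–20:50.
Dana → UTC: 13:10–14:05, 18:25–19:00, 21:20–22:00.
Zara → UTC: 05:00–05:35, 08:05–10:25, 11:20–16:00.
Keiko ∩ Dana: 13:10–14:05.
Keiko ∩ Dana ∩ Zara: 13:10–14:05.
Total common minutes: 55.

55 minutes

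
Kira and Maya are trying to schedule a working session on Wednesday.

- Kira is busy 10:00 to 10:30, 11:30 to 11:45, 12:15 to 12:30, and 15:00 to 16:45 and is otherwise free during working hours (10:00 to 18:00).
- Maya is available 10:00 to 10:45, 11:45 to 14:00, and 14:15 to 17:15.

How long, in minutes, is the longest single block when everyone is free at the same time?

Kira free within 10:00–18:00: 10:30–11:30, 11:45–12:15, 12:30–15:00, 16:45–18:00.
Kira ∩ Maya: 10:30–10:45, 11:45–12:15, 12:30–14:00, 14:15–15:00, 16:45–17:15.
Common window lengths: 15, 30, 90, 45, 30 min; longest is 90.

90 minutes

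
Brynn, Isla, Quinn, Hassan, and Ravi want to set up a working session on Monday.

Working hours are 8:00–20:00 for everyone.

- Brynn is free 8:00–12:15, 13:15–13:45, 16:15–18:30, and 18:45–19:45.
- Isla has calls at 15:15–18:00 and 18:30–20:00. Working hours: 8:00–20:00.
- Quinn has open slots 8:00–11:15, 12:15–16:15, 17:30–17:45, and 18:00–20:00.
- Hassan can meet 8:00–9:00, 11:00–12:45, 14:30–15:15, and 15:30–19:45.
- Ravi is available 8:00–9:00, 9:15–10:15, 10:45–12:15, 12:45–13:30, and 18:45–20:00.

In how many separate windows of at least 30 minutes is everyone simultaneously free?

Isla free within 08:00–20:00: 08:00–15:15, 18:00–18:30.
Brynn ∩ Isla: 08:00–12:15, 13:15–13:45, 18:00–18:30.
Brynn ∩ Isla ∩ Quinn: 08:00–11:15, 13:15–13:45, 18:00–18:30.
Brynn ∩ Isla ∩ Quinn ∩ Hassan: 08:00–09:00, 11:00–11:15, 18:00–18:30.
Brynn ∩ Isla ∩ Quinn ∩ Hassan ∩ Ravi: 08:00–09:00, 11:00–11:15.
Windows ≥ 30 min: 08:00–09:00.
That's 1 window.

1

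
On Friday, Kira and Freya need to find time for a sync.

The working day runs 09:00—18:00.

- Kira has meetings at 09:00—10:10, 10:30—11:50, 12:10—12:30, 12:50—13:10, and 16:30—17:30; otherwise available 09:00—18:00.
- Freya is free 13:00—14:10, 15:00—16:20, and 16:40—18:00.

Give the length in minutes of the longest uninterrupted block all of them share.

Kira free within 09:00–18:00: 10:10–10:30, 11:50–12:10, 12:30–12:50, 13:10–16:30, 17:30–18:00.
Kira ∩ Freya: 13:10–14:10, 15:00–16:20, 17:30–18:00.
Common window lengths: 60, 80, 30 min; longest is 80.

80 minutes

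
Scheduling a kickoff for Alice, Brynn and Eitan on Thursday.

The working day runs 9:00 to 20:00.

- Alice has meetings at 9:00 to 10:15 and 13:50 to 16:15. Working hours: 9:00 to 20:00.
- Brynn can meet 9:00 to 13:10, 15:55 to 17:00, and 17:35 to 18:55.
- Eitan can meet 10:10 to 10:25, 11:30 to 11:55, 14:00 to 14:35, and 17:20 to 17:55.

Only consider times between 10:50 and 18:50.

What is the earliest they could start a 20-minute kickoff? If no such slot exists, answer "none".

Alice free within 09:00–20:00: 10:15–13:50, 16:15–20:00.
Alice ∩ Brynn: 10:15–13:10, 16:15–17:00, 17:35–18:55.
Alice ∩ Brynn ∩ Eitan: 10:15–10:25, 11:30–11:55, 17:35–17:55.
Restricted to 10:50–18:50: 11:30–11:55, 17:35–17:55.
Windows ≥ 20 min: 11:30–11:55, 17:35–17:55.
Earliest such window starts at 11:30.

11:30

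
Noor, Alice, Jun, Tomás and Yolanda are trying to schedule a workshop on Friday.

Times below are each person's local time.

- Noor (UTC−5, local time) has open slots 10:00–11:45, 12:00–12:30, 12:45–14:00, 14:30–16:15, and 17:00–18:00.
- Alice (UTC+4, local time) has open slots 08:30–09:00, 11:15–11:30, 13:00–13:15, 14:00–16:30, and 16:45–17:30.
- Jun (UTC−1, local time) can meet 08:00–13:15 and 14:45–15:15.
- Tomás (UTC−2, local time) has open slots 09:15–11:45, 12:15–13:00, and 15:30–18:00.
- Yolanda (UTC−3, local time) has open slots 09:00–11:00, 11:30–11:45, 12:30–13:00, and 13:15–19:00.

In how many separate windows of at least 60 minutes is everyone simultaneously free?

0

Noor → UTC: 15:00–16:45, 17:00–17:30, 17:45–19:00, 19:30–21:15, 22:00–23:00.
Alice → UTC: 04:30–05:00, 07:15–07:30, 09:00–09:15, 10:00–12:30, 12:45–13:30.
Jun → UTC: 09:00–14:15, 15:45–16:15.
Tomás → UTC: 11:15–13:45, 14:15–15:00, 17:30–20:00.
Yolanda → UTC: 12:00–14:00, 14:30–14:45, 15:30–16:00, 16:15–22:00.
Noor ∩ Alice: (none).
Noor ∩ Alice ∩ Jun: (none).
Noor ∩ Alice ∩ Jun ∩ Tomás: (none).
Noor ∩ Alice ∩ Jun ∩ Tomás ∩ Yolanda: (none).
Windows ≥ 60 min: (none).
That's 0 windows.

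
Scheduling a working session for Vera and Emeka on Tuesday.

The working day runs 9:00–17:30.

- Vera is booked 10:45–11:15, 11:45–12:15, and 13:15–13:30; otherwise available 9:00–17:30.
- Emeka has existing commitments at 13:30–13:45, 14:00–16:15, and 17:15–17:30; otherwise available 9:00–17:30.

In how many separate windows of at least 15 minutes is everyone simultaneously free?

5

Vera free within 09:00–17:30: 09:00–10:45, 11:15–11:45, 12:15–13:15, 13:30–17:30.
Emeka free within 09:00–17:30: 09:00–13:30, 13:45–14:00, 16:15–17:15.
Vera ∩ Emeka: 09:00–10:45, 11:15–11:45, 12:15–13:15, 13:45–14:00, 16:15–17:15.
Windows ≥ 15 min: 09:00–10:45, 11:15–11:45, 12:15–13:15, 13:45–14:00, 16:15–17:15.
That's 5 windows.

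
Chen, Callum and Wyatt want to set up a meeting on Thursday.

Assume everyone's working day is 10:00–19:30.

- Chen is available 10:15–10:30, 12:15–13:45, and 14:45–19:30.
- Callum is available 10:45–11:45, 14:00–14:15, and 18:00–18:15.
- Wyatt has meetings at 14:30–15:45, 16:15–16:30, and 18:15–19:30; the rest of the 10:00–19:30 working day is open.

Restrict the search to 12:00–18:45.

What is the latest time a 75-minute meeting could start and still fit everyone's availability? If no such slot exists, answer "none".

none

Wyatt free within 10:00–19:30: 10:00–14:30, 15:45–16:15, 16:30–18:15.
Chen ∩ Callum: 18:00–18:15.
Chen ∩ Callum ∩ Wyatt: 18:00–18:15.
Restricted to 12:00–18:45: 18:00–18:15.
Windows ≥ 75 min: (none).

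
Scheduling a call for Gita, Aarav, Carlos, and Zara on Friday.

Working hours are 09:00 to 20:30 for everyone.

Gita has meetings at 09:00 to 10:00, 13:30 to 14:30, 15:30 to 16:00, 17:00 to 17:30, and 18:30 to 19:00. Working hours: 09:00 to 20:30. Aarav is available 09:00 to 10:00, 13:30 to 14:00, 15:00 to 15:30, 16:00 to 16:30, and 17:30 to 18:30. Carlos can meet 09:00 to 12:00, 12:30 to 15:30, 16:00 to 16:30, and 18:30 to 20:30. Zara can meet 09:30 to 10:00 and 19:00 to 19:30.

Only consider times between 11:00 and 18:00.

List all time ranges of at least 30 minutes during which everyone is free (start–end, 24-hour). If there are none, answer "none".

Gita free within 09:00–20:30: 10:00–13:30, 14:30–15:30, 16:00–17:00, 17:30–18:30, 19:00–20:30.
Gita ∩ Aarav: 15:00–15:30, 16:00–16:30, 17:30–18:30.
Gita ∩ Aarav ∩ Carlos: 15:00–15:30, 16:00–16:30.
Gita ∩ Aarav ∩ Carlos ∩ Zara: (none).
Restricted to 11:00–18:00: (none).
Windows ≥ 30 min: (none).

none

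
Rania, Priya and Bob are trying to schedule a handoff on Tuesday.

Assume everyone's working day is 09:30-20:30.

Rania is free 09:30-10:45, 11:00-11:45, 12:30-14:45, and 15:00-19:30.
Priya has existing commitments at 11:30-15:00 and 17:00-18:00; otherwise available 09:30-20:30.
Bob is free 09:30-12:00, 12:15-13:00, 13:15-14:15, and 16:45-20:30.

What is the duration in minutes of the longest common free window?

Priya free within 09:30–20:30: 09:30–11:30, 15:00–17:00, 18:00–20:30.
Rania ∩ Priya: 09:30–10:45, 11:00–11:30, 15:00–17:00, 18:00–19:30.
Rania ∩ Priya ∩ Bob: 09:30–10:45, 11:00–11:30, 16:45–17:00, 18:00–19:30.
Common window lengths: 75, 30, 15, 90 min; longest is 90.

90 minutes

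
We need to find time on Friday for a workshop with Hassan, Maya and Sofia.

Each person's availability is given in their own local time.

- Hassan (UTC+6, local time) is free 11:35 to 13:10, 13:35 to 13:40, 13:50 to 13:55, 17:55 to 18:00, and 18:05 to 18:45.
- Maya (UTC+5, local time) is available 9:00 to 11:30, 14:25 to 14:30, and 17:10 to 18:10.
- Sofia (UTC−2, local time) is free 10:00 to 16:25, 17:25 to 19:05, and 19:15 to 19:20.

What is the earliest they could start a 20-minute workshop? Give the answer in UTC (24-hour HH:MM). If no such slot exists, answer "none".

Hassan → UTC: 05:35–07:10, 07:35–07:40, 07:50–07:55, 11:55–12:00, 12:05–12:45.
Maya → UTC: 04:00–06:30, 09:25–09:30, 12:10–13:10.
Sofia → UTC: 12:00–18:25, 19:25–21:05, 21:15–21:20.
Hassan ∩ Maya: 05:35–06:30, 12:10–12:45.
Hassan ∩ Maya ∩ Sofia: 12:10–12:45.
Windows ≥ 20 min: 12:10–12:45.
Earliest such window starts at 12:10.

12:10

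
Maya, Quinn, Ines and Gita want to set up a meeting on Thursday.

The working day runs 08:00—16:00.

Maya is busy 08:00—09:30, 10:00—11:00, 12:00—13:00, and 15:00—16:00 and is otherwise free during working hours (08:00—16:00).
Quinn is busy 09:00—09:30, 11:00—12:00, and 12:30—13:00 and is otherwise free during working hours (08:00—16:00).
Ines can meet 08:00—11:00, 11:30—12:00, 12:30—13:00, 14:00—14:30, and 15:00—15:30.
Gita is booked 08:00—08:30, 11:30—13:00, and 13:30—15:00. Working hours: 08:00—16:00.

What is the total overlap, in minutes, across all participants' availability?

30 minutes

Maya free within 08:00–16:00: 09:30–10:00, 11:00–12:00, 13:00–15:00.
Quinn free within 08:00–16:00: 08:00–09:00, 09:30–11:00, 12:00–12:30, 13:00–16:00.
Gita free within 08:00–16:00: 08:30–11:30, 13:00–13:30, 15:00–16:00.
Maya ∩ Quinn: 09:30–10:00, 13:00–15:00.
Maya ∩ Quinn ∩ Ines: 09:30–10:00, 14:00–14:30.
Maya ∩ Quinn ∩ Ines ∩ Gita: 09:30–10:00.
Total common minutes: 30.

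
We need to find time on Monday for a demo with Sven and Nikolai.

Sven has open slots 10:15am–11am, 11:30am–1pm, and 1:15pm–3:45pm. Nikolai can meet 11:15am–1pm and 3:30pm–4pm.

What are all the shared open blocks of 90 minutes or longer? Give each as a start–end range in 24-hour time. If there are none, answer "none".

Sven ∩ Nikolai: 11:30–13:00, 15:30–15:45.
Windows ≥ 90 min: 11:30–13:00.

11:30–13:00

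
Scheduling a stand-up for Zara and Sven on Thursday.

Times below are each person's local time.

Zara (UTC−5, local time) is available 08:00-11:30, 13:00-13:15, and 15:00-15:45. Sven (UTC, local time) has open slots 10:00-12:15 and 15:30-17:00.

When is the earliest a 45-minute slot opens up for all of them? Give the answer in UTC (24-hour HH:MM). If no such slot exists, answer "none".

15:30

Zara → UTC: 13:00–16:30, 18:00–18:15, 20:00–20:45.
Sven → UTC: 10:00–12:15, 15:30–17:00.
Zara ∩ Sven: 15:30–16:30.
Windows ≥ 45 min: 15:30–16:30.
Earliest such window starts at 15:30.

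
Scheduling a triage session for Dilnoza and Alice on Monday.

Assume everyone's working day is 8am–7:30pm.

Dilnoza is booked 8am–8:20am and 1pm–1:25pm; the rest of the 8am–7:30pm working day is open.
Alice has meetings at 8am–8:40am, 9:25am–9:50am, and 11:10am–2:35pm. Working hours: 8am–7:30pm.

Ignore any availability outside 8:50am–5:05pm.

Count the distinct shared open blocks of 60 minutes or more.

Dilnoza free within 08:00–19:30: 08:20–13:00, 13:25–19:30.
Alice free within 08:00–19:30: 08:40–09:25, 09:50–11:10, 14:35–19:30.
Dilnoza ∩ Alice: 08:40–09:25, 09:50–11:10, 14:35–19:30.
Restricted to 08:50–17:05: 08:50–09:25, 09:50–11:10, 14:35–17:05.
Windows ≥ 60 min: 09:50–11:10, 14:35–17:05.
That's 2 windows.

2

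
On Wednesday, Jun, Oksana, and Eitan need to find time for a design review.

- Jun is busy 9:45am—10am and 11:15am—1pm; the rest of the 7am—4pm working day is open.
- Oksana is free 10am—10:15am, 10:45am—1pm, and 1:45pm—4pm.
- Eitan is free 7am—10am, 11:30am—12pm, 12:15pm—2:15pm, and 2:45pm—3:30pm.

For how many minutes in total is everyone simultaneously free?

75 minutes

Jun free within 07:00–16:00: 07:00–09:45, 10:00–11:15, 13:00–16:00.
Jun ∩ Oksana: 10:00–10:15, 10:45–11:15, 13:45–16:00.
Jun ∩ Oksana ∩ Eitan: 13:45–14:15, 14:45–15:30.
Total common minutes: 30 + 45 = 75.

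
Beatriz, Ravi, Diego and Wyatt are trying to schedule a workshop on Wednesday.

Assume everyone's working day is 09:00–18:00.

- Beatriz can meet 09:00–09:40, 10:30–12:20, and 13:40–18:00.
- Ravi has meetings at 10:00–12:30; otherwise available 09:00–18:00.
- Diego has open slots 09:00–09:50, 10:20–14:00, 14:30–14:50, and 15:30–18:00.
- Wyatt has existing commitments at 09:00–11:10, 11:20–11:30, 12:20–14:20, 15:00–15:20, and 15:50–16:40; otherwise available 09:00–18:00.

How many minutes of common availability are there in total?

120 minutes

Ravi free within 09:00–18:00: 09:00–10:00, 12:30–18:00.
Wyatt free within 09:00–18:00: 11:10–11:20, 11:30–12:20, 14:20–15:00, 15:20–15:50, 16:40–18:00.
Beatriz ∩ Ravi: 09:00–09:40, 13:40–18:00.
Beatriz ∩ Ravi ∩ Diego: 09:00–09:40, 13:40–14:00, 14:30–14:50, 15:30–18:00.
Beatriz ∩ Ravi ∩ Diego ∩ Wyatt: 14:30–14:50, 15:30–15:50, 16:40–18:00.
Total common minutes: 20 + 20 + 80 = 120.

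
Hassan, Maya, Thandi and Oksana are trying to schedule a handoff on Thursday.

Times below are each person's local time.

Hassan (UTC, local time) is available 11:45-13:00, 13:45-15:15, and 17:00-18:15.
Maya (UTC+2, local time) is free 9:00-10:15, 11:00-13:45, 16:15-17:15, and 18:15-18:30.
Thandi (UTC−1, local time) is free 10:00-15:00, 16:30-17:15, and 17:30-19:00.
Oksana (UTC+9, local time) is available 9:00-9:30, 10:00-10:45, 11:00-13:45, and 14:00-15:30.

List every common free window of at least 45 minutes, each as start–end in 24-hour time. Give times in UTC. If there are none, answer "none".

Hassan → UTC: 11:45–13:00, 13:45–15:15, 17:00–18:15.
Maya → UTC: 07:00–08:15, 09:00–11:45, 14:15–15:15, 16:15–16:30.
Thandi → UTC: 11:00–16:00, 17:30–18:15, 18:30–20:00.
Oksana → UTC: 00:00–00:30, 01:00–01:45, 02:00–04:45, 05:00–06:30.
Hassan ∩ Maya: 14:15–15:15.
Hassan ∩ Maya ∩ Thandi: 14:15–15:15.
Hassan ∩ Maya ∩ Thandi ∩ Oksana: (none).
Windows ≥ 45 min: (none).

none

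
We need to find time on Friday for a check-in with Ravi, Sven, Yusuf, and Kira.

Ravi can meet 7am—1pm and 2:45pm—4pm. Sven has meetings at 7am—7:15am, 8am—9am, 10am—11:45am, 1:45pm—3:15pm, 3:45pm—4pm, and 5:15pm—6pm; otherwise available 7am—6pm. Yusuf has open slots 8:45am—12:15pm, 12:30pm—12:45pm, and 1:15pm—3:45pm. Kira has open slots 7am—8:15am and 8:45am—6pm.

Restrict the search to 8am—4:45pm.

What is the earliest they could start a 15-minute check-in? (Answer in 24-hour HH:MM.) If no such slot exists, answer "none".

Sven free within 07:00–18:00: 07:15–08:00, 09:00–10:00, 11:45–13:45, 15:15–15:45, 16:00–17:15.
Ravi ∩ Sven: 07:15–08:00, 09:00–10:00, 11:45–13:00, 15:15–15:45.
Ravi ∩ Sven ∩ Yusuf: 09:00–10:00, 11:45–12:15, 12:30–12:45, 15:15–15:45.
Ravi ∩ Sven ∩ Yusuf ∩ Kira: 09:00–10:00, 11:45–12:15, 12:30–12:45, 15:15–15:45.
Restricted to 08:00–16:45: 09:00–10:00, 11:45–12:15, 12:30–12:45, 15:15–15:45.
Windows ≥ 15 min: 09:00–10:00, 11:45–12:15, 12:30–12:45, 15:15–15:45.
Earliest such window starts at 09:00.

09:00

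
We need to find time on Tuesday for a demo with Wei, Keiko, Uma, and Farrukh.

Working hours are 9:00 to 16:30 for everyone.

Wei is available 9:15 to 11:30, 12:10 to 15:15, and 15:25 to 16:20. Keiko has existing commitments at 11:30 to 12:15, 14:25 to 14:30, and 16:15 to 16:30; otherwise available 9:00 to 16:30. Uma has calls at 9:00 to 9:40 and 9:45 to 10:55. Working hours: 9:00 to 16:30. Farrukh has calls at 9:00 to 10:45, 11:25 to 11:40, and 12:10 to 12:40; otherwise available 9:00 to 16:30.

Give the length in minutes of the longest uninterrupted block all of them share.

105 minutes

Keiko free within 09:00–16:30: 09:00–11:30, 12:15–14:25, 14:30–16:15.
Uma free within 09:00–16:30: 09:40–09:45, 10:55–16:30.
Farrukh free within 09:00–16:30: 10:45–11:25, 11:40–12:10, 12:40–16:30.
Wei ∩ Keiko: 09:15–11:30, 12:15–14:25, 14:30–15:15, 15:25–16:15.
Wei ∩ Keiko ∩ Uma: 09:40–09:45, 10:55–11:30, 12:15–14:25, 14:30–15:15, 15:25–16:15.
Wei ∩ Keiko ∩ Uma ∩ Farrukh: 10:55–11:25, 12:40–14:25, 14:30–15:15, 15:25–16:15.
Common window lengths: 30, 105, 45, 50 min; longest is 105.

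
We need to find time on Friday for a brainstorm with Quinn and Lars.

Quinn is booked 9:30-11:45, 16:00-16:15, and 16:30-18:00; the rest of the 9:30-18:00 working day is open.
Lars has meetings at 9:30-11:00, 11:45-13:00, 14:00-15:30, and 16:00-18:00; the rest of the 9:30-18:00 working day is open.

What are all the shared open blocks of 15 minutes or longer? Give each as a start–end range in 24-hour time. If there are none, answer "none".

Quinn free within 09:30–18:00: 11:45–16:00, 16:15–16:30.
Lars free within 09:30–18:00: 11:00–11:45, 13:00–14:00, 15:30–16:00.
Quinn ∩ Lars: 13:00–14:00, 15:30–16:00.
Windows ≥ 15 min: 13:00–14:00, 15:30–16:00.

13:00–14:00, 15:30–16:00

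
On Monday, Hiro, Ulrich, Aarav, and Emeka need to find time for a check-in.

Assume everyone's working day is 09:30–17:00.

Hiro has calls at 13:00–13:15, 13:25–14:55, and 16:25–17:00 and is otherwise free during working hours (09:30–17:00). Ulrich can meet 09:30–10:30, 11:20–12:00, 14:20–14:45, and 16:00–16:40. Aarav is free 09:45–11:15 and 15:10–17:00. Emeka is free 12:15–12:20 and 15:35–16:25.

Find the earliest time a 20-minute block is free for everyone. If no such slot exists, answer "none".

16:00

Hiro free within 09:30–17:00: 09:30–13:00, 13:15–13:25, 14:55–16:25.
Hiro ∩ Ulrich: 09:30–10:30, 11:20–12:00, 16:00–16:25.
Hiro ∩ Ulrich ∩ Aarav: 09:45–10:30, 16:00–16:25.
Hiro ∩ Ulrich ∩ Aarav ∩ Emeka: 16:00–16:25.
Windows ≥ 20 min: 16:00–16:25.
Earliest such window starts at 16:00.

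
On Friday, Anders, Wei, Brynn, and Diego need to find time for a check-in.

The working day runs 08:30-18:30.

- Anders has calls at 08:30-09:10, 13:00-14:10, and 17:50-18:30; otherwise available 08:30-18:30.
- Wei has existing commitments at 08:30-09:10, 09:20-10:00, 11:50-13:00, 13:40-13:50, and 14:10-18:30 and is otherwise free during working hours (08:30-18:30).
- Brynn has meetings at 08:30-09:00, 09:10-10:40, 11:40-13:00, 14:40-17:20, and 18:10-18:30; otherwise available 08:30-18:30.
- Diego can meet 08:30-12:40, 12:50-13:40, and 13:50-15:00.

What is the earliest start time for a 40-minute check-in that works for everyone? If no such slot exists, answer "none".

10:40

Anders free within 08:30–18:30: 09:10–13:00, 14:10–17:50.
Wei free within 08:30–18:30: 09:10–09:20, 10:00–11:50, 13:00–13:40, 13:50–14:10.
Brynn free within 08:30–18:30: 09:00–09:10, 10:40–11:40, 13:00–14:40, 17:20–18:10.
Anders ∩ Wei: 09:10–09:20, 10:00–11:50.
Anders ∩ Wei ∩ Brynn: 10:40–11:40.
Anders ∩ Wei ∩ Brynn ∩ Diego: 10:40–11:40.
Windows ≥ 40 min: 10:40–11:40.
Earliest such window starts at 10:40.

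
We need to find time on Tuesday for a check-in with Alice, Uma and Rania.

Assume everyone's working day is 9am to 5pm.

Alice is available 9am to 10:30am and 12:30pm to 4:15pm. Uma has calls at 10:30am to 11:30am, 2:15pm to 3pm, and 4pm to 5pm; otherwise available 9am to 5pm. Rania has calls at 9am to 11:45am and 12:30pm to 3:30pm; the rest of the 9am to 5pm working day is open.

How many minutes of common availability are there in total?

30 minutes

Uma free within 09:00–17:00: 09:00–10:30, 11:30–14:15, 15:00–16:00.
Rania free within 09:00–17:00: 11:45–12:30, 15:30–17:00.
Alice ∩ Uma: 09:00–10:30, 12:30–14:15, 15:00–16:00.
Alice ∩ Uma ∩ Rania: 15:30–16:00.
Total common minutes: 30.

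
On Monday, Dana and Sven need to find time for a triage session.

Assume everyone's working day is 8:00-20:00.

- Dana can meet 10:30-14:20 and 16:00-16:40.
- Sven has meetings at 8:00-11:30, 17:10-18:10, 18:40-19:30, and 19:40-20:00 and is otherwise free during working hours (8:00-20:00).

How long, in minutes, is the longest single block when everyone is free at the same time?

Sven free within 08:00–20:00: 11:30–17:10, 18:10–18:40, 19:30–19:40.
Dana ∩ Sven: 11:30–14:20, 16:00–16:40.
Common window lengths: 170, 40 min; longest is 170.

170 minutes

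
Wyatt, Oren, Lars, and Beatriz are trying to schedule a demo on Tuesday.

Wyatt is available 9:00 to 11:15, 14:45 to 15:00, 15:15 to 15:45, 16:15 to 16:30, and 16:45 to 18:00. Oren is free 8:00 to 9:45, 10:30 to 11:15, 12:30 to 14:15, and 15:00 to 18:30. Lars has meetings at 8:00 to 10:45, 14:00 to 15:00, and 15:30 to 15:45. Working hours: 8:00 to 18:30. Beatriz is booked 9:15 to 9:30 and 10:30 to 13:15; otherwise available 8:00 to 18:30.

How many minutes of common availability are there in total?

Lars free within 08:00–18:30: 10:45–14:00, 15:00–15:30, 15:45–18:30.
Beatriz free within 08:00–18:30: 08:00–09:15, 09:30–10:30, 13:15–18:30.
Wyatt ∩ Oren: 09:00–09:45, 10:30–11:15, 15:15–15:45, 16:15–16:30, 16:45–18:00.
Wyatt ∩ Oren ∩ Lars: 10:45–11:15, 15:15–15:30, 16:15–16:30, 16:45–18:00.
Wyatt ∩ Oren ∩ Lars ∩ Beatriz: 15:15–15:30, 16:15–16:30, 16:45–18:00.
Total common minutes: 15 + 15 + 75 = 105.

105 minutes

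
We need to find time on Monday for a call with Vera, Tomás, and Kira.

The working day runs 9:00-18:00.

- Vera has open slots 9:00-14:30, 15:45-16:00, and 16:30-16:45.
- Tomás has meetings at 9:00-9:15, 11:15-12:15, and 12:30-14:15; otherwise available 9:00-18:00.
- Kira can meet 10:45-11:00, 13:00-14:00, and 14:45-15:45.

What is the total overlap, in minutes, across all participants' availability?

Tomás free within 09:00–18:00: 09:15–11:15, 12:15–12:30, 14:15–18:00.
Vera ∩ Tomás: 09:15–11:15, 12:15–12:30, 14:15–14:30, 15:45–16:00, 16:30–16:45.
Vera ∩ Tomás ∩ Kira: 10:45–11:00.
Total common minutes: 15.

15 minutes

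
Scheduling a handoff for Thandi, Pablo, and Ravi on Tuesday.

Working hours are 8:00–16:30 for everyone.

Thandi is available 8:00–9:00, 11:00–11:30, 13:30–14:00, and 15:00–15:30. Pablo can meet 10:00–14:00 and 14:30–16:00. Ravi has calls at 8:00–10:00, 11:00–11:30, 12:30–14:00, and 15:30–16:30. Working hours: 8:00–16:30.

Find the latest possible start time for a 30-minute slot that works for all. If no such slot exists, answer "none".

Ravi free within 08:00–16:30: 10:00–11:00, 11:30–12:30, 14:00–15:30.
Thandi ∩ Pablo: 11:00–11:30, 13:30–14:00, 15:00–15:30.
Thandi ∩ Pablo ∩ Ravi: 15:00–15:30.
Windows ≥ 30 min: 15:00–15:30.
Latest start in the last window 15:00–15:30 is 15:30 − 30 min = 15:00.

15:00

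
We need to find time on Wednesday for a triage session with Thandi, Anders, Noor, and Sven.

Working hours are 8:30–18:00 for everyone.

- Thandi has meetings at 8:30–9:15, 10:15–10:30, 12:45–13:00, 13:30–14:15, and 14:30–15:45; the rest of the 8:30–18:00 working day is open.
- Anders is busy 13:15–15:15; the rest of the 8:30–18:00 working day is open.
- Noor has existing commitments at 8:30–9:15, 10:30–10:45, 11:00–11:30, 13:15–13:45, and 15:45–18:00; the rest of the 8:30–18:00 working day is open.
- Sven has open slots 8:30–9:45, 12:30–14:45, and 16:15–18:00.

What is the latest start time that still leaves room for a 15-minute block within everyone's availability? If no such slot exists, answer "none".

Thandi free within 08:30–18:00: 09:15–10:15, 10:30–12:45, 13:00–13:30, 14:15–14:30, 15:45–18:00.
Anders free within 08:30–18:00: 08:30–13:15, 15:15–18:00.
Noor free within 08:30–18:00: 09:15–10:30, 10:45–11:00, 11:30–13:15, 13:45–15:45.
Thandi ∩ Anders: 09:15–10:15, 10:30–12:45, 13:00–13:15, 15:45–18:00.
Thandi ∩ Anders ∩ Noor: 09:15–10:15, 10:45–11:00, 11:30–12:45, 13:00–13:15.
Thandi ∩ Anders ∩ Noor ∩ Sven: 09:15–09:45, 12:30–12:45, 13:00–13:15.
Windows ≥ 15 min: 09:15–09:45, 12:30–12:45, 13:00–13:15.
Latest start in the last window 13:00–13:15 is 13:15 − 15 min = 13:00.

13:00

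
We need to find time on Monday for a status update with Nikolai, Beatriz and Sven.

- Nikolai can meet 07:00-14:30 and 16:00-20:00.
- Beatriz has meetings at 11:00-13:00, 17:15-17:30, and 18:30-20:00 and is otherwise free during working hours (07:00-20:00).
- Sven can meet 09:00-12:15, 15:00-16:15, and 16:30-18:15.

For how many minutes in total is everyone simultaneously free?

Beatriz free within 07:00–20:00: 07:00–11:00, 13:00–17:15, 17:30–18:30.
Nikolai ∩ Beatriz: 07:00–11:00, 13:00–14:30, 16:00–17:15, 17:30–18:30.
Nikolai ∩ Beatriz ∩ Sven: 09:00–11:00, 16:00–16:15, 16:30–17:15, 17:30–18:15.
Total common minutes: 120 + 15 + 45 + 45 = 225.

225 minutes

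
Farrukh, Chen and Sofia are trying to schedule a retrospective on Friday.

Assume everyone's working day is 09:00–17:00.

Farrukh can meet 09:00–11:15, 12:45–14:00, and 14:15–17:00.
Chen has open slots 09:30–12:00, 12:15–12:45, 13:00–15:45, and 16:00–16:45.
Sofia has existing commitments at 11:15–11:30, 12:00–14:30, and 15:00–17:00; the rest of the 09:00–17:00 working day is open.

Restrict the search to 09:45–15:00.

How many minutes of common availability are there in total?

Sofia free within 09:00–17:00: 09:00–11:15, 11:30–12:00, 14:30–15:00.
Farrukh ∩ Chen: 09:30–11:15, 13:00–14:00, 14:15–15:45, 16:00–16:45.
Farrukh ∩ Chen ∩ Sofia: 09:30–11:15, 14:30–15:00.
Restricted to 09:45–15:00: 09:45–11:15, 14:30–15:00.
Total common minutes: 90 + 30 = 120.

120 minutes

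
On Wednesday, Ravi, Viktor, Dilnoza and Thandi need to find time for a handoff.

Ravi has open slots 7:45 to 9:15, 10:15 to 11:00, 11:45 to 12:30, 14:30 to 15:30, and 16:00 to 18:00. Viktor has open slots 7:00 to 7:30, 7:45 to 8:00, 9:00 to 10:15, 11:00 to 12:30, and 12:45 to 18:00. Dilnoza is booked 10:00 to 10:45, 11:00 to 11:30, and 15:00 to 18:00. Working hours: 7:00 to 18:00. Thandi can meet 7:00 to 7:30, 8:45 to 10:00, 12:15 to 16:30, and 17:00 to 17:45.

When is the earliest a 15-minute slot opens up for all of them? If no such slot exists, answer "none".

Dilnoza free within 07:00–18:00: 07:00–10:00, 10:45–11:00, 11:30–15:00.
Ravi ∩ Viktor: 07:45–08:00, 09:00–09:15, 11:45–12:30, 14:30–15:30, 16:00–18:00.
Ravi ∩ Viktor ∩ Dilnoza: 07:45–08:00, 09:00–09:15, 11:45–12:30, 14:30–15:00.
Ravi ∩ Viktor ∩ Dilnoza ∩ Thandi: 09:00–09:15, 12:15–12:30, 14:30–15:00.
Windows ≥ 15 min: 09:00–09:15, 12:15–12:30, 14:30–15:00.
Earliest such window starts at 09:00.

09:00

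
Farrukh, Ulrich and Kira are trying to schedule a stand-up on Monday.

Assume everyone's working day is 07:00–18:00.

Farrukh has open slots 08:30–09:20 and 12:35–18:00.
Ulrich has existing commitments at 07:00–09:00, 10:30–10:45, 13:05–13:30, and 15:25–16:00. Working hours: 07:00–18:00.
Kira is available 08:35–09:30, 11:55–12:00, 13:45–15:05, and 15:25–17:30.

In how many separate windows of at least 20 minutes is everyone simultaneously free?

3

Ulrich free within 07:00–18:00: 09:00–10:30, 10:45–13:05, 13:30–15:25, 16:00–18:00.
Farrukh ∩ Ulrich: 09:00–09:20, 12:35–13:05, 13:30–15:25, 16:00–18:00.
Farrukh ∩ Ulrich ∩ Kira: 09:00–09:20, 13:45–15:05, 16:00–17:30.
Windows ≥ 20 min: 09:00–09:20, 13:45–15:05, 16:00–17:30.
That's 3 windows.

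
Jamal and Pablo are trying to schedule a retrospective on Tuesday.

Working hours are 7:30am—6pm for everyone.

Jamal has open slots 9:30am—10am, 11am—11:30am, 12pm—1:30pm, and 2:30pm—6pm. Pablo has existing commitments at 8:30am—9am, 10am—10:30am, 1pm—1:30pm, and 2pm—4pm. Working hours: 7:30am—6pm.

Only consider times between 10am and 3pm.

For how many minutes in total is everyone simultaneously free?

90 minutes

Pablo free within 07:30–18:00: 07:30–08:30, 09:00–10:00, 10:30–13:00, 13:30–14:00, 16:00–18:00.
Jamal ∩ Pablo: 09:30–10:00, 11:00–11:30, 12:00–13:00, 16:00–18:00.
Restricted to 10:00–15:00: 11:00–11:30, 12:00–13:00.
Total common minutes: 30 + 60 = 90.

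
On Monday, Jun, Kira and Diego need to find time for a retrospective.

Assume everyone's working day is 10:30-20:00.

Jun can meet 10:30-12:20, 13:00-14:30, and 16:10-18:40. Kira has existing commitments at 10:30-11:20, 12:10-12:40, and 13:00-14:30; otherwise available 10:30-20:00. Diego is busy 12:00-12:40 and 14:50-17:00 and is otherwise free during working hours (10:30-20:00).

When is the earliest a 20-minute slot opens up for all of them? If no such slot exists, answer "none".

Kira free within 10:30–20:00: 11:20–12:10, 12:40–13:00, 14:30–20:00.
Diego free within 10:30–20:00: 10:30–12:00, 12:40–14:50, 17:00–20:00.
Jun ∩ Kira: 11:20–12:10, 16:10–18:40.
Jun ∩ Kira ∩ Diego: 11:20–12:00, 17:00–18:40.
Windows ≥ 20 min: 11:20–12:00, 17:00–18:40.
Earliest such window starts at 11:20.

11:20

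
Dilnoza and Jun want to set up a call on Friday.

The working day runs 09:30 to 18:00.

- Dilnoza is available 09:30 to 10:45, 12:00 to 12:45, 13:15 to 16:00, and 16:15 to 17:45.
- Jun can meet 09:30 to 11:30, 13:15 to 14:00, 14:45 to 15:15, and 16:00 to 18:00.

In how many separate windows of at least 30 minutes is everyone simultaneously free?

Dilnoza ∩ Jun: 09:30–10:45, 13:15–14:00, 14:45–15:15, 16:15–17:45.
Windows ≥ 30 min: 09:30–10:45, 13:15–14:00, 14:45–15:15, 16:15–17:45.
That's 4 windows.

4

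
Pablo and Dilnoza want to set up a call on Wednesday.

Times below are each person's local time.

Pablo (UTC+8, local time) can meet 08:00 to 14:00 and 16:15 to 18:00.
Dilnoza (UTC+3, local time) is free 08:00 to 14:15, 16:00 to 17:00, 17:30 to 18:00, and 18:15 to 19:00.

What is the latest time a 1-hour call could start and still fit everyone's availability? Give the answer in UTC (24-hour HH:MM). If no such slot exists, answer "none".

Pablo → UTC: 00:00–06:00, 08:15–10:00.
Dilnoza → UTC: 05:00–11:15, 13:00–14:00, 14:30–15:00, 15:15–16:00.
Pablo ∩ Dilnoza: 05:00–06:00, 08:15–10:00.
Windows ≥ 60 min: 05:00–06:00, 08:15–10:00.
Latest start in the last window 08:15–10:00 is 10:00 − 60 min = 09:00.

09:00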